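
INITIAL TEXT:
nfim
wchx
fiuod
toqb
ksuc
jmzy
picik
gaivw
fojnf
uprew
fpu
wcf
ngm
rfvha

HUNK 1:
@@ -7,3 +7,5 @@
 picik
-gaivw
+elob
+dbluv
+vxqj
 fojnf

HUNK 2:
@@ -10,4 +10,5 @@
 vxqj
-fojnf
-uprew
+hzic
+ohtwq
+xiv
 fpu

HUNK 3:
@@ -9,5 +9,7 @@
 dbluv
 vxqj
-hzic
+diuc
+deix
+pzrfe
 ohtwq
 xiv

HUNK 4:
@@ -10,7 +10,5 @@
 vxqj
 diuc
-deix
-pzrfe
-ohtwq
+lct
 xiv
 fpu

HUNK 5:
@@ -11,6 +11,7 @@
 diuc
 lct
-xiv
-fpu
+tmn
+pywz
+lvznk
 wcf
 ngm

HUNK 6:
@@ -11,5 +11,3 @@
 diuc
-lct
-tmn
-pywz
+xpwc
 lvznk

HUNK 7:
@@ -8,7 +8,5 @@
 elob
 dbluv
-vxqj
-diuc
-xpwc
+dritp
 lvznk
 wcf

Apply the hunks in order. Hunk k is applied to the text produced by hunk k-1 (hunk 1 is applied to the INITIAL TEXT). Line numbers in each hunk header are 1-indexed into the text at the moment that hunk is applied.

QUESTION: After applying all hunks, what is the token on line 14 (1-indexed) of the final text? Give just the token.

Answer: rfvha

Derivation:
Hunk 1: at line 7 remove [gaivw] add [elob,dbluv,vxqj] -> 16 lines: nfim wchx fiuod toqb ksuc jmzy picik elob dbluv vxqj fojnf uprew fpu wcf ngm rfvha
Hunk 2: at line 10 remove [fojnf,uprew] add [hzic,ohtwq,xiv] -> 17 lines: nfim wchx fiuod toqb ksuc jmzy picik elob dbluv vxqj hzic ohtwq xiv fpu wcf ngm rfvha
Hunk 3: at line 9 remove [hzic] add [diuc,deix,pzrfe] -> 19 lines: nfim wchx fiuod toqb ksuc jmzy picik elob dbluv vxqj diuc deix pzrfe ohtwq xiv fpu wcf ngm rfvha
Hunk 4: at line 10 remove [deix,pzrfe,ohtwq] add [lct] -> 17 lines: nfim wchx fiuod toqb ksuc jmzy picik elob dbluv vxqj diuc lct xiv fpu wcf ngm rfvha
Hunk 5: at line 11 remove [xiv,fpu] add [tmn,pywz,lvznk] -> 18 lines: nfim wchx fiuod toqb ksuc jmzy picik elob dbluv vxqj diuc lct tmn pywz lvznk wcf ngm rfvha
Hunk 6: at line 11 remove [lct,tmn,pywz] add [xpwc] -> 16 lines: nfim wchx fiuod toqb ksuc jmzy picik elob dbluv vxqj diuc xpwc lvznk wcf ngm rfvha
Hunk 7: at line 8 remove [vxqj,diuc,xpwc] add [dritp] -> 14 lines: nfim wchx fiuod toqb ksuc jmzy picik elob dbluv dritp lvznk wcf ngm rfvha
Final line 14: rfvha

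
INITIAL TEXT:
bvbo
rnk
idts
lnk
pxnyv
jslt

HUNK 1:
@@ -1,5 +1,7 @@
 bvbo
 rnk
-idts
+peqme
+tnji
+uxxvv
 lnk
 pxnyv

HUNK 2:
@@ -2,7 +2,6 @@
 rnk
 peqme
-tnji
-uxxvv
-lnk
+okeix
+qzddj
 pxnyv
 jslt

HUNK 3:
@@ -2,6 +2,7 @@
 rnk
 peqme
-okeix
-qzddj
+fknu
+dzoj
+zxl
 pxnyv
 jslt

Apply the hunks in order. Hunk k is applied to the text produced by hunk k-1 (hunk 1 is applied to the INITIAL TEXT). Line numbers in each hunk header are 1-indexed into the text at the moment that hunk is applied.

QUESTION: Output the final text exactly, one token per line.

Hunk 1: at line 1 remove [idts] add [peqme,tnji,uxxvv] -> 8 lines: bvbo rnk peqme tnji uxxvv lnk pxnyv jslt
Hunk 2: at line 2 remove [tnji,uxxvv,lnk] add [okeix,qzddj] -> 7 lines: bvbo rnk peqme okeix qzddj pxnyv jslt
Hunk 3: at line 2 remove [okeix,qzddj] add [fknu,dzoj,zxl] -> 8 lines: bvbo rnk peqme fknu dzoj zxl pxnyv jslt

Answer: bvbo
rnk
peqme
fknu
dzoj
zxl
pxnyv
jslt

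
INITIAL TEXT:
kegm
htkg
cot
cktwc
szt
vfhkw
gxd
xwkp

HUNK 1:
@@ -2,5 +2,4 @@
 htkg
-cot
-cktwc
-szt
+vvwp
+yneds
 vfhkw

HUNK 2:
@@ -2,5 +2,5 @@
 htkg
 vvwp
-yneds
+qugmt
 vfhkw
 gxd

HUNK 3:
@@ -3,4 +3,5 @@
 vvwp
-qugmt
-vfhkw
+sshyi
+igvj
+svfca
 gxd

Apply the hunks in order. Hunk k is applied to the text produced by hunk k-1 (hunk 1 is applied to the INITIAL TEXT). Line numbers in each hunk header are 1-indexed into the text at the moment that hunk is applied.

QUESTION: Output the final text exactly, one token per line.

Answer: kegm
htkg
vvwp
sshyi
igvj
svfca
gxd
xwkp

Derivation:
Hunk 1: at line 2 remove [cot,cktwc,szt] add [vvwp,yneds] -> 7 lines: kegm htkg vvwp yneds vfhkw gxd xwkp
Hunk 2: at line 2 remove [yneds] add [qugmt] -> 7 lines: kegm htkg vvwp qugmt vfhkw gxd xwkp
Hunk 3: at line 3 remove [qugmt,vfhkw] add [sshyi,igvj,svfca] -> 8 lines: kegm htkg vvwp sshyi igvj svfca gxd xwkp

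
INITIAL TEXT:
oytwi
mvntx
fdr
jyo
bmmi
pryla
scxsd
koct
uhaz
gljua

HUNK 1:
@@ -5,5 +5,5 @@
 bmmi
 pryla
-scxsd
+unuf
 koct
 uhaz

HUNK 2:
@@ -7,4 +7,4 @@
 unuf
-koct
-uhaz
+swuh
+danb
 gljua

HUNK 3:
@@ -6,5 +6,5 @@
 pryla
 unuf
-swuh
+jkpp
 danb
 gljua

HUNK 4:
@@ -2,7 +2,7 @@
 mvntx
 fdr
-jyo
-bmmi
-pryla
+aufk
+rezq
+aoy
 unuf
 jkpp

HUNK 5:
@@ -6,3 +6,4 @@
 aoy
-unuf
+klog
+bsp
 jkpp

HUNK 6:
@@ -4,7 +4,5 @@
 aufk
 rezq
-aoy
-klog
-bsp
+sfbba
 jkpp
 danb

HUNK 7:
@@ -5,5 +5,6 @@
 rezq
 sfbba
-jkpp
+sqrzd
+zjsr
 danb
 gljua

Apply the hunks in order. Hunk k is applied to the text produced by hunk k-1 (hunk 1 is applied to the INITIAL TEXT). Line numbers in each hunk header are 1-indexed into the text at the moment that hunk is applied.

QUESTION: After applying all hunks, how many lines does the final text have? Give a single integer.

Answer: 10

Derivation:
Hunk 1: at line 5 remove [scxsd] add [unuf] -> 10 lines: oytwi mvntx fdr jyo bmmi pryla unuf koct uhaz gljua
Hunk 2: at line 7 remove [koct,uhaz] add [swuh,danb] -> 10 lines: oytwi mvntx fdr jyo bmmi pryla unuf swuh danb gljua
Hunk 3: at line 6 remove [swuh] add [jkpp] -> 10 lines: oytwi mvntx fdr jyo bmmi pryla unuf jkpp danb gljua
Hunk 4: at line 2 remove [jyo,bmmi,pryla] add [aufk,rezq,aoy] -> 10 lines: oytwi mvntx fdr aufk rezq aoy unuf jkpp danb gljua
Hunk 5: at line 6 remove [unuf] add [klog,bsp] -> 11 lines: oytwi mvntx fdr aufk rezq aoy klog bsp jkpp danb gljua
Hunk 6: at line 4 remove [aoy,klog,bsp] add [sfbba] -> 9 lines: oytwi mvntx fdr aufk rezq sfbba jkpp danb gljua
Hunk 7: at line 5 remove [jkpp] add [sqrzd,zjsr] -> 10 lines: oytwi mvntx fdr aufk rezq sfbba sqrzd zjsr danb gljua
Final line count: 10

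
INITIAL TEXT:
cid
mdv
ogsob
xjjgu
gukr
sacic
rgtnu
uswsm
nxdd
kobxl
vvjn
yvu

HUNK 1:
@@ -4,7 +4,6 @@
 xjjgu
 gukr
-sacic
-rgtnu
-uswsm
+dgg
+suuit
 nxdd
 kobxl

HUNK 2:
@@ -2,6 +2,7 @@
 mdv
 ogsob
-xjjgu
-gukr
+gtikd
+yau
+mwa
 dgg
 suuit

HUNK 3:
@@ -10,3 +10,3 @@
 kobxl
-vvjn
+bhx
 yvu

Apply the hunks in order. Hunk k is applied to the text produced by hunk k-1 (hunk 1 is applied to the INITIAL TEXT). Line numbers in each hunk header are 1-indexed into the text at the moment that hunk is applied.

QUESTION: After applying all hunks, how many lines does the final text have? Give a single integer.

Hunk 1: at line 4 remove [sacic,rgtnu,uswsm] add [dgg,suuit] -> 11 lines: cid mdv ogsob xjjgu gukr dgg suuit nxdd kobxl vvjn yvu
Hunk 2: at line 2 remove [xjjgu,gukr] add [gtikd,yau,mwa] -> 12 lines: cid mdv ogsob gtikd yau mwa dgg suuit nxdd kobxl vvjn yvu
Hunk 3: at line 10 remove [vvjn] add [bhx] -> 12 lines: cid mdv ogsob gtikd yau mwa dgg suuit nxdd kobxl bhx yvu
Final line count: 12

Answer: 12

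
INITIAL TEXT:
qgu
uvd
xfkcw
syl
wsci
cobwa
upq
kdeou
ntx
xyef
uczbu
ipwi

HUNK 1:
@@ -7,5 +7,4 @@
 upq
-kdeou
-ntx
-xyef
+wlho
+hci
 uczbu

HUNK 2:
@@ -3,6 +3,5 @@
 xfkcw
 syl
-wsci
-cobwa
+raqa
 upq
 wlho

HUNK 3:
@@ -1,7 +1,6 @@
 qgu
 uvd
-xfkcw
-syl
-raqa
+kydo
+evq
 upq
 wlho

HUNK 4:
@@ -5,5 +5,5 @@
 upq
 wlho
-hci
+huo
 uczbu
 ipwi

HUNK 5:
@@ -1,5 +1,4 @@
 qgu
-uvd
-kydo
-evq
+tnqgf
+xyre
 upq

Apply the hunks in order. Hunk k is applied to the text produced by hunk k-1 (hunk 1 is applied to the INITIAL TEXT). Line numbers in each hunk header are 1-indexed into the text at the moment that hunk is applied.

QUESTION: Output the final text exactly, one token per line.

Answer: qgu
tnqgf
xyre
upq
wlho
huo
uczbu
ipwi

Derivation:
Hunk 1: at line 7 remove [kdeou,ntx,xyef] add [wlho,hci] -> 11 lines: qgu uvd xfkcw syl wsci cobwa upq wlho hci uczbu ipwi
Hunk 2: at line 3 remove [wsci,cobwa] add [raqa] -> 10 lines: qgu uvd xfkcw syl raqa upq wlho hci uczbu ipwi
Hunk 3: at line 1 remove [xfkcw,syl,raqa] add [kydo,evq] -> 9 lines: qgu uvd kydo evq upq wlho hci uczbu ipwi
Hunk 4: at line 5 remove [hci] add [huo] -> 9 lines: qgu uvd kydo evq upq wlho huo uczbu ipwi
Hunk 5: at line 1 remove [uvd,kydo,evq] add [tnqgf,xyre] -> 8 lines: qgu tnqgf xyre upq wlho huo uczbu ipwi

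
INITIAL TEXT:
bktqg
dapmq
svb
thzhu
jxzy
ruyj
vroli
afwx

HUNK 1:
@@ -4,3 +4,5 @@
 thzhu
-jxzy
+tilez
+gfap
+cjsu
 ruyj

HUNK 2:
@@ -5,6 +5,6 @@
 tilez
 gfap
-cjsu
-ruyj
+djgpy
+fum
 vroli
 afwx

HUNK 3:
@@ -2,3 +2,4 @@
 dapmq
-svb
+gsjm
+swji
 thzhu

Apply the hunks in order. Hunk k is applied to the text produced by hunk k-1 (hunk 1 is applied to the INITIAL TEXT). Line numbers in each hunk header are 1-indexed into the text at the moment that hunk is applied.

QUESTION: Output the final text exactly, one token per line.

Answer: bktqg
dapmq
gsjm
swji
thzhu
tilez
gfap
djgpy
fum
vroli
afwx

Derivation:
Hunk 1: at line 4 remove [jxzy] add [tilez,gfap,cjsu] -> 10 lines: bktqg dapmq svb thzhu tilez gfap cjsu ruyj vroli afwx
Hunk 2: at line 5 remove [cjsu,ruyj] add [djgpy,fum] -> 10 lines: bktqg dapmq svb thzhu tilez gfap djgpy fum vroli afwx
Hunk 3: at line 2 remove [svb] add [gsjm,swji] -> 11 lines: bktqg dapmq gsjm swji thzhu tilez gfap djgpy fum vroli afwx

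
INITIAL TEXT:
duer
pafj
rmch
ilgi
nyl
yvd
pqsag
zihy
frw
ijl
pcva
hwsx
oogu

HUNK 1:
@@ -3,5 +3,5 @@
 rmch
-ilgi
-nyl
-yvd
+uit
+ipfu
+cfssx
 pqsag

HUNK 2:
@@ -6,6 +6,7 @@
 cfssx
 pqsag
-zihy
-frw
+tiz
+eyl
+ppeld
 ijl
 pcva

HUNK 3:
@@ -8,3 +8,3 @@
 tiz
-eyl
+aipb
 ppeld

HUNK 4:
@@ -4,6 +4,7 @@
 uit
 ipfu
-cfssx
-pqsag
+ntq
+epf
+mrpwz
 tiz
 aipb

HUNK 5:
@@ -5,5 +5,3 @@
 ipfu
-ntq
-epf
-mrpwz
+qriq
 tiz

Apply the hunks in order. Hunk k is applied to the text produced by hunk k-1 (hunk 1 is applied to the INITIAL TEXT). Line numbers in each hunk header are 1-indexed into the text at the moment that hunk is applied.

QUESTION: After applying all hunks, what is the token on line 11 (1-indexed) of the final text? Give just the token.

Answer: pcva

Derivation:
Hunk 1: at line 3 remove [ilgi,nyl,yvd] add [uit,ipfu,cfssx] -> 13 lines: duer pafj rmch uit ipfu cfssx pqsag zihy frw ijl pcva hwsx oogu
Hunk 2: at line 6 remove [zihy,frw] add [tiz,eyl,ppeld] -> 14 lines: duer pafj rmch uit ipfu cfssx pqsag tiz eyl ppeld ijl pcva hwsx oogu
Hunk 3: at line 8 remove [eyl] add [aipb] -> 14 lines: duer pafj rmch uit ipfu cfssx pqsag tiz aipb ppeld ijl pcva hwsx oogu
Hunk 4: at line 4 remove [cfssx,pqsag] add [ntq,epf,mrpwz] -> 15 lines: duer pafj rmch uit ipfu ntq epf mrpwz tiz aipb ppeld ijl pcva hwsx oogu
Hunk 5: at line 5 remove [ntq,epf,mrpwz] add [qriq] -> 13 lines: duer pafj rmch uit ipfu qriq tiz aipb ppeld ijl pcva hwsx oogu
Final line 11: pcva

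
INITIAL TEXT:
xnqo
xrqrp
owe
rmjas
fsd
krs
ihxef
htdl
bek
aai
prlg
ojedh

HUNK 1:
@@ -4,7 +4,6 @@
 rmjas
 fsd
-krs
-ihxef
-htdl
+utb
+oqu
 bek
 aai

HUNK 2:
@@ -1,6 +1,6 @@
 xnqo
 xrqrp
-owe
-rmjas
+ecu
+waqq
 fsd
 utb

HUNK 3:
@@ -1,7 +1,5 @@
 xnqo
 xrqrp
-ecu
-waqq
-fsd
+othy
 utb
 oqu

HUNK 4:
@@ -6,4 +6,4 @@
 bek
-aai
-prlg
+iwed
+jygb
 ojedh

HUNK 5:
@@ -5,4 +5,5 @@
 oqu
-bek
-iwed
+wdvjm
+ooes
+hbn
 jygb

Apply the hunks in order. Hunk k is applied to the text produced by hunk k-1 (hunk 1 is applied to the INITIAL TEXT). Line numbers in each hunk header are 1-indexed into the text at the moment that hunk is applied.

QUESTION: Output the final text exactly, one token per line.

Hunk 1: at line 4 remove [krs,ihxef,htdl] add [utb,oqu] -> 11 lines: xnqo xrqrp owe rmjas fsd utb oqu bek aai prlg ojedh
Hunk 2: at line 1 remove [owe,rmjas] add [ecu,waqq] -> 11 lines: xnqo xrqrp ecu waqq fsd utb oqu bek aai prlg ojedh
Hunk 3: at line 1 remove [ecu,waqq,fsd] add [othy] -> 9 lines: xnqo xrqrp othy utb oqu bek aai prlg ojedh
Hunk 4: at line 6 remove [aai,prlg] add [iwed,jygb] -> 9 lines: xnqo xrqrp othy utb oqu bek iwed jygb ojedh
Hunk 5: at line 5 remove [bek,iwed] add [wdvjm,ooes,hbn] -> 10 lines: xnqo xrqrp othy utb oqu wdvjm ooes hbn jygb ojedh

Answer: xnqo
xrqrp
othy
utb
oqu
wdvjm
ooes
hbn
jygb
ojedh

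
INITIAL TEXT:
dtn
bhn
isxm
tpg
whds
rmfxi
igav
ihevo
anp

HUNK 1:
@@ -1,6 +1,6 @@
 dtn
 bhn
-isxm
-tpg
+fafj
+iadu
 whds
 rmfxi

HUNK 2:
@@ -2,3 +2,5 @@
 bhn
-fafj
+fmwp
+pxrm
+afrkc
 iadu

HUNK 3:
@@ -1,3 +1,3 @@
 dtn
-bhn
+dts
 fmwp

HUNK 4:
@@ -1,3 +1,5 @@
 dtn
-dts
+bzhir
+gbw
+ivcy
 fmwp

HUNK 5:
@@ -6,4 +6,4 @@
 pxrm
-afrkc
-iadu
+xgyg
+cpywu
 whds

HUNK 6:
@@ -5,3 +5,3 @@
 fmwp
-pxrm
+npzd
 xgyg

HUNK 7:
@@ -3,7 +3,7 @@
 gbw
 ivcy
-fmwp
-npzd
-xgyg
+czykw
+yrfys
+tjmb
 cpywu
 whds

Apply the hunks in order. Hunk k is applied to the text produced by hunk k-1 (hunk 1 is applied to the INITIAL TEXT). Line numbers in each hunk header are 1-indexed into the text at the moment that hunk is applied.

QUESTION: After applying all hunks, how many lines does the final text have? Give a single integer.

Answer: 13

Derivation:
Hunk 1: at line 1 remove [isxm,tpg] add [fafj,iadu] -> 9 lines: dtn bhn fafj iadu whds rmfxi igav ihevo anp
Hunk 2: at line 2 remove [fafj] add [fmwp,pxrm,afrkc] -> 11 lines: dtn bhn fmwp pxrm afrkc iadu whds rmfxi igav ihevo anp
Hunk 3: at line 1 remove [bhn] add [dts] -> 11 lines: dtn dts fmwp pxrm afrkc iadu whds rmfxi igav ihevo anp
Hunk 4: at line 1 remove [dts] add [bzhir,gbw,ivcy] -> 13 lines: dtn bzhir gbw ivcy fmwp pxrm afrkc iadu whds rmfxi igav ihevo anp
Hunk 5: at line 6 remove [afrkc,iadu] add [xgyg,cpywu] -> 13 lines: dtn bzhir gbw ivcy fmwp pxrm xgyg cpywu whds rmfxi igav ihevo anp
Hunk 6: at line 5 remove [pxrm] add [npzd] -> 13 lines: dtn bzhir gbw ivcy fmwp npzd xgyg cpywu whds rmfxi igav ihevo anp
Hunk 7: at line 3 remove [fmwp,npzd,xgyg] add [czykw,yrfys,tjmb] -> 13 lines: dtn bzhir gbw ivcy czykw yrfys tjmb cpywu whds rmfxi igav ihevo anp
Final line count: 13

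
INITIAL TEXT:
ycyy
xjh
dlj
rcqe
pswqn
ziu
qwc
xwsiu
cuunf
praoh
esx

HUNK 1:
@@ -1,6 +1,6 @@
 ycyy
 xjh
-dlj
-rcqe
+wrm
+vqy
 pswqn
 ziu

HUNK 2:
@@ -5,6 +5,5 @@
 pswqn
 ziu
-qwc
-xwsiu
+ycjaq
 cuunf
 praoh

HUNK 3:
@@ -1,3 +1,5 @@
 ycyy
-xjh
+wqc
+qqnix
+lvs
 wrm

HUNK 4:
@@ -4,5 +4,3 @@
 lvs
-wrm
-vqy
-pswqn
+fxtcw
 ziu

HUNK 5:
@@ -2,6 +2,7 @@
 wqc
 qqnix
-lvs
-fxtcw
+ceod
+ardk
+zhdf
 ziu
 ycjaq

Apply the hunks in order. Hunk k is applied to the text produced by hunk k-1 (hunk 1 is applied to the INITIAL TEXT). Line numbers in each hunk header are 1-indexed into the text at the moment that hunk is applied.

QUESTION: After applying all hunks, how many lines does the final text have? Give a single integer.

Answer: 11

Derivation:
Hunk 1: at line 1 remove [dlj,rcqe] add [wrm,vqy] -> 11 lines: ycyy xjh wrm vqy pswqn ziu qwc xwsiu cuunf praoh esx
Hunk 2: at line 5 remove [qwc,xwsiu] add [ycjaq] -> 10 lines: ycyy xjh wrm vqy pswqn ziu ycjaq cuunf praoh esx
Hunk 3: at line 1 remove [xjh] add [wqc,qqnix,lvs] -> 12 lines: ycyy wqc qqnix lvs wrm vqy pswqn ziu ycjaq cuunf praoh esx
Hunk 4: at line 4 remove [wrm,vqy,pswqn] add [fxtcw] -> 10 lines: ycyy wqc qqnix lvs fxtcw ziu ycjaq cuunf praoh esx
Hunk 5: at line 2 remove [lvs,fxtcw] add [ceod,ardk,zhdf] -> 11 lines: ycyy wqc qqnix ceod ardk zhdf ziu ycjaq cuunf praoh esx
Final line count: 11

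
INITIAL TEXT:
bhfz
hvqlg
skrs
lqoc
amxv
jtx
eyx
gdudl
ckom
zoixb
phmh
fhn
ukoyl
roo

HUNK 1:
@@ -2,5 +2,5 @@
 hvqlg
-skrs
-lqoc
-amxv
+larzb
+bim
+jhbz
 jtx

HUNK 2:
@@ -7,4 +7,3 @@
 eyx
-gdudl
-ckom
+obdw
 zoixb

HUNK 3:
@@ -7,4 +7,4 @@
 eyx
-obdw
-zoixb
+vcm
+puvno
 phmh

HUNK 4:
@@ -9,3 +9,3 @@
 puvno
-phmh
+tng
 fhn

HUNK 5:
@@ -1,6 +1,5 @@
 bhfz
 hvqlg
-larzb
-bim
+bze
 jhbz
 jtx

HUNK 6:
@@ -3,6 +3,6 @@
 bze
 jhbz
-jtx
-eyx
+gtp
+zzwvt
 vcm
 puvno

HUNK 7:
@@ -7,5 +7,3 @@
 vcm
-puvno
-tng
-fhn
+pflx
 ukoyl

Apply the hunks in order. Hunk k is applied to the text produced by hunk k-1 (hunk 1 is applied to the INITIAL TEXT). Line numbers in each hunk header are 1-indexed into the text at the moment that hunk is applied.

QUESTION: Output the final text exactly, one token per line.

Hunk 1: at line 2 remove [skrs,lqoc,amxv] add [larzb,bim,jhbz] -> 14 lines: bhfz hvqlg larzb bim jhbz jtx eyx gdudl ckom zoixb phmh fhn ukoyl roo
Hunk 2: at line 7 remove [gdudl,ckom] add [obdw] -> 13 lines: bhfz hvqlg larzb bim jhbz jtx eyx obdw zoixb phmh fhn ukoyl roo
Hunk 3: at line 7 remove [obdw,zoixb] add [vcm,puvno] -> 13 lines: bhfz hvqlg larzb bim jhbz jtx eyx vcm puvno phmh fhn ukoyl roo
Hunk 4: at line 9 remove [phmh] add [tng] -> 13 lines: bhfz hvqlg larzb bim jhbz jtx eyx vcm puvno tng fhn ukoyl roo
Hunk 5: at line 1 remove [larzb,bim] add [bze] -> 12 lines: bhfz hvqlg bze jhbz jtx eyx vcm puvno tng fhn ukoyl roo
Hunk 6: at line 3 remove [jtx,eyx] add [gtp,zzwvt] -> 12 lines: bhfz hvqlg bze jhbz gtp zzwvt vcm puvno tng fhn ukoyl roo
Hunk 7: at line 7 remove [puvno,tng,fhn] add [pflx] -> 10 lines: bhfz hvqlg bze jhbz gtp zzwvt vcm pflx ukoyl roo

Answer: bhfz
hvqlg
bze
jhbz
gtp
zzwvt
vcm
pflx
ukoyl
roo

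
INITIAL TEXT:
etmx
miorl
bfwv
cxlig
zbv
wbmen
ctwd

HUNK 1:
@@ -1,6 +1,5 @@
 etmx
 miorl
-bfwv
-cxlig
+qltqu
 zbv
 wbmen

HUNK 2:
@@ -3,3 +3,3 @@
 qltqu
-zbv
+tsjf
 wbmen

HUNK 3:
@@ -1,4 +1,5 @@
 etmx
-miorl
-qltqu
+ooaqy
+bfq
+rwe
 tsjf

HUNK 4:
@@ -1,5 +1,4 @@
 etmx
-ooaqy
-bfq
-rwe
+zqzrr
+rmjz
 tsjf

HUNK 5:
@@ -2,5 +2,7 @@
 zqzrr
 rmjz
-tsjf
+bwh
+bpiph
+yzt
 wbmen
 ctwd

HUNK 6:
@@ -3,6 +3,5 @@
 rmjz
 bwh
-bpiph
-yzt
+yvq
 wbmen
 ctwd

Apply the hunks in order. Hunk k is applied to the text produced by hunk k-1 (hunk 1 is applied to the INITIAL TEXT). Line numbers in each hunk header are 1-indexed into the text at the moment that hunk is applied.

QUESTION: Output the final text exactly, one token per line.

Answer: etmx
zqzrr
rmjz
bwh
yvq
wbmen
ctwd

Derivation:
Hunk 1: at line 1 remove [bfwv,cxlig] add [qltqu] -> 6 lines: etmx miorl qltqu zbv wbmen ctwd
Hunk 2: at line 3 remove [zbv] add [tsjf] -> 6 lines: etmx miorl qltqu tsjf wbmen ctwd
Hunk 3: at line 1 remove [miorl,qltqu] add [ooaqy,bfq,rwe] -> 7 lines: etmx ooaqy bfq rwe tsjf wbmen ctwd
Hunk 4: at line 1 remove [ooaqy,bfq,rwe] add [zqzrr,rmjz] -> 6 lines: etmx zqzrr rmjz tsjf wbmen ctwd
Hunk 5: at line 2 remove [tsjf] add [bwh,bpiph,yzt] -> 8 lines: etmx zqzrr rmjz bwh bpiph yzt wbmen ctwd
Hunk 6: at line 3 remove [bpiph,yzt] add [yvq] -> 7 lines: etmx zqzrr rmjz bwh yvq wbmen ctwd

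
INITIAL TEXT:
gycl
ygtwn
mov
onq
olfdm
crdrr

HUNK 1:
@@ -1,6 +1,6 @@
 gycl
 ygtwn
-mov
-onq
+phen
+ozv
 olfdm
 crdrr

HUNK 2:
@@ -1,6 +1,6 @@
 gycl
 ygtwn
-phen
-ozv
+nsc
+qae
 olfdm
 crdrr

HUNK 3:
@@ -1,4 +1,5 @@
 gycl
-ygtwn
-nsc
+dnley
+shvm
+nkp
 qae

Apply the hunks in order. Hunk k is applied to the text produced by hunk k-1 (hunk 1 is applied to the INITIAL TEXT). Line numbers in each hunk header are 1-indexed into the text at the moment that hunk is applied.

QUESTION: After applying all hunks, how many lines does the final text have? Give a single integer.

Hunk 1: at line 1 remove [mov,onq] add [phen,ozv] -> 6 lines: gycl ygtwn phen ozv olfdm crdrr
Hunk 2: at line 1 remove [phen,ozv] add [nsc,qae] -> 6 lines: gycl ygtwn nsc qae olfdm crdrr
Hunk 3: at line 1 remove [ygtwn,nsc] add [dnley,shvm,nkp] -> 7 lines: gycl dnley shvm nkp qae olfdm crdrr
Final line count: 7

Answer: 7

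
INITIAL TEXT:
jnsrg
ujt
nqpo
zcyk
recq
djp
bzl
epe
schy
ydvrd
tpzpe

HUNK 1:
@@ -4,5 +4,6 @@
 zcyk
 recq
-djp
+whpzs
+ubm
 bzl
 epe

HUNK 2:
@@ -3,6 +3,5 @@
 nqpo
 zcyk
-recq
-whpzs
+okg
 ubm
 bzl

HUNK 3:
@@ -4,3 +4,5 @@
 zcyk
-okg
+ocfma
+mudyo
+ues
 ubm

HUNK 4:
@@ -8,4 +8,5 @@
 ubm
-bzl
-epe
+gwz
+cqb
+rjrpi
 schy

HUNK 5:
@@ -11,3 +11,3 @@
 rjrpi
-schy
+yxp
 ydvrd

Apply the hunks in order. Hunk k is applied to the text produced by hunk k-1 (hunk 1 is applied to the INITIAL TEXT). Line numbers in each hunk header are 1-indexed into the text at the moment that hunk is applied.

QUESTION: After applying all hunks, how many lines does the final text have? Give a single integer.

Answer: 14

Derivation:
Hunk 1: at line 4 remove [djp] add [whpzs,ubm] -> 12 lines: jnsrg ujt nqpo zcyk recq whpzs ubm bzl epe schy ydvrd tpzpe
Hunk 2: at line 3 remove [recq,whpzs] add [okg] -> 11 lines: jnsrg ujt nqpo zcyk okg ubm bzl epe schy ydvrd tpzpe
Hunk 3: at line 4 remove [okg] add [ocfma,mudyo,ues] -> 13 lines: jnsrg ujt nqpo zcyk ocfma mudyo ues ubm bzl epe schy ydvrd tpzpe
Hunk 4: at line 8 remove [bzl,epe] add [gwz,cqb,rjrpi] -> 14 lines: jnsrg ujt nqpo zcyk ocfma mudyo ues ubm gwz cqb rjrpi schy ydvrd tpzpe
Hunk 5: at line 11 remove [schy] add [yxp] -> 14 lines: jnsrg ujt nqpo zcyk ocfma mudyo ues ubm gwz cqb rjrpi yxp ydvrd tpzpe
Final line count: 14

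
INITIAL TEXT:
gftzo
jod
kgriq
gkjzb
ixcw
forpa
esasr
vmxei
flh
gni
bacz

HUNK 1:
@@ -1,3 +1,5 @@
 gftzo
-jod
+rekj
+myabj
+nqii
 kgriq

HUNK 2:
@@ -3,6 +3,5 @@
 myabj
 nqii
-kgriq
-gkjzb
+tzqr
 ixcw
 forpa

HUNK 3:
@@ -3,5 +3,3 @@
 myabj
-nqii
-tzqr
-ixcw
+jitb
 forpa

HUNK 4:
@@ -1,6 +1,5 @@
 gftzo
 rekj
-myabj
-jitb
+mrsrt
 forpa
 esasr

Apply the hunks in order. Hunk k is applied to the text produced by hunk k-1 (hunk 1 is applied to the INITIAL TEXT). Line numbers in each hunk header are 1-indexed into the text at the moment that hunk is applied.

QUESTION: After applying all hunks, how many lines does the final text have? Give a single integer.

Hunk 1: at line 1 remove [jod] add [rekj,myabj,nqii] -> 13 lines: gftzo rekj myabj nqii kgriq gkjzb ixcw forpa esasr vmxei flh gni bacz
Hunk 2: at line 3 remove [kgriq,gkjzb] add [tzqr] -> 12 lines: gftzo rekj myabj nqii tzqr ixcw forpa esasr vmxei flh gni bacz
Hunk 3: at line 3 remove [nqii,tzqr,ixcw] add [jitb] -> 10 lines: gftzo rekj myabj jitb forpa esasr vmxei flh gni bacz
Hunk 4: at line 1 remove [myabj,jitb] add [mrsrt] -> 9 lines: gftzo rekj mrsrt forpa esasr vmxei flh gni bacz
Final line count: 9

Answer: 9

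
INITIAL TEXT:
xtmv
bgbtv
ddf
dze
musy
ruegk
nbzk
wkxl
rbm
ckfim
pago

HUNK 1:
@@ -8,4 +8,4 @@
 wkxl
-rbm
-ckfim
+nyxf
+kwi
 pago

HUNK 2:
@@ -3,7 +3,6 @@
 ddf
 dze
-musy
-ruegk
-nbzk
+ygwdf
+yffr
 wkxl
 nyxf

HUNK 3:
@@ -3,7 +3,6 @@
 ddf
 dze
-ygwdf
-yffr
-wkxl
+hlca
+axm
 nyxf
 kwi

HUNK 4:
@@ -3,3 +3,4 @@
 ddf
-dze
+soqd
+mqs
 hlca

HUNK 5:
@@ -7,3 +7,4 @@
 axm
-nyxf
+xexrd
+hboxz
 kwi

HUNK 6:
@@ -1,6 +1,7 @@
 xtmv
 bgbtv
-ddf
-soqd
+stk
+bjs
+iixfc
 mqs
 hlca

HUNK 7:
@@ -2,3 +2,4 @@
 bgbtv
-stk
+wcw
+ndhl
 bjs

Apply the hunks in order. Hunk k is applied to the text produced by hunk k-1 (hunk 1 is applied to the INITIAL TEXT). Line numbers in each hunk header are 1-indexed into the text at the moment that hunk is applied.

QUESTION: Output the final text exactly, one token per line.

Hunk 1: at line 8 remove [rbm,ckfim] add [nyxf,kwi] -> 11 lines: xtmv bgbtv ddf dze musy ruegk nbzk wkxl nyxf kwi pago
Hunk 2: at line 3 remove [musy,ruegk,nbzk] add [ygwdf,yffr] -> 10 lines: xtmv bgbtv ddf dze ygwdf yffr wkxl nyxf kwi pago
Hunk 3: at line 3 remove [ygwdf,yffr,wkxl] add [hlca,axm] -> 9 lines: xtmv bgbtv ddf dze hlca axm nyxf kwi pago
Hunk 4: at line 3 remove [dze] add [soqd,mqs] -> 10 lines: xtmv bgbtv ddf soqd mqs hlca axm nyxf kwi pago
Hunk 5: at line 7 remove [nyxf] add [xexrd,hboxz] -> 11 lines: xtmv bgbtv ddf soqd mqs hlca axm xexrd hboxz kwi pago
Hunk 6: at line 1 remove [ddf,soqd] add [stk,bjs,iixfc] -> 12 lines: xtmv bgbtv stk bjs iixfc mqs hlca axm xexrd hboxz kwi pago
Hunk 7: at line 2 remove [stk] add [wcw,ndhl] -> 13 lines: xtmv bgbtv wcw ndhl bjs iixfc mqs hlca axm xexrd hboxz kwi pago

Answer: xtmv
bgbtv
wcw
ndhl
bjs
iixfc
mqs
hlca
axm
xexrd
hboxz
kwi
pago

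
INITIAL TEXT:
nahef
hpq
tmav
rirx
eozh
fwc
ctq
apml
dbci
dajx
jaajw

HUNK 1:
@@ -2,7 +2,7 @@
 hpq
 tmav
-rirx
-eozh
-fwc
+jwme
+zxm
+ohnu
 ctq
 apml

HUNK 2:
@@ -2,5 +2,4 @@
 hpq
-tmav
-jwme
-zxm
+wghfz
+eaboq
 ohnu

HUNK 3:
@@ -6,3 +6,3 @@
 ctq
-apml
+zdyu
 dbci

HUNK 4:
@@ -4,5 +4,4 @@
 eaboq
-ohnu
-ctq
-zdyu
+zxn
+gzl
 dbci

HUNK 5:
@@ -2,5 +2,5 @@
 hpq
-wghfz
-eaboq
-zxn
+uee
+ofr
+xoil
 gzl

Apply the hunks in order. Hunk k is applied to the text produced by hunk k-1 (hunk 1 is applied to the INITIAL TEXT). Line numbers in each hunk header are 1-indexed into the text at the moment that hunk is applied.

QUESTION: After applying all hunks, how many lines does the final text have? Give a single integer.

Hunk 1: at line 2 remove [rirx,eozh,fwc] add [jwme,zxm,ohnu] -> 11 lines: nahef hpq tmav jwme zxm ohnu ctq apml dbci dajx jaajw
Hunk 2: at line 2 remove [tmav,jwme,zxm] add [wghfz,eaboq] -> 10 lines: nahef hpq wghfz eaboq ohnu ctq apml dbci dajx jaajw
Hunk 3: at line 6 remove [apml] add [zdyu] -> 10 lines: nahef hpq wghfz eaboq ohnu ctq zdyu dbci dajx jaajw
Hunk 4: at line 4 remove [ohnu,ctq,zdyu] add [zxn,gzl] -> 9 lines: nahef hpq wghfz eaboq zxn gzl dbci dajx jaajw
Hunk 5: at line 2 remove [wghfz,eaboq,zxn] add [uee,ofr,xoil] -> 9 lines: nahef hpq uee ofr xoil gzl dbci dajx jaajw
Final line count: 9

Answer: 9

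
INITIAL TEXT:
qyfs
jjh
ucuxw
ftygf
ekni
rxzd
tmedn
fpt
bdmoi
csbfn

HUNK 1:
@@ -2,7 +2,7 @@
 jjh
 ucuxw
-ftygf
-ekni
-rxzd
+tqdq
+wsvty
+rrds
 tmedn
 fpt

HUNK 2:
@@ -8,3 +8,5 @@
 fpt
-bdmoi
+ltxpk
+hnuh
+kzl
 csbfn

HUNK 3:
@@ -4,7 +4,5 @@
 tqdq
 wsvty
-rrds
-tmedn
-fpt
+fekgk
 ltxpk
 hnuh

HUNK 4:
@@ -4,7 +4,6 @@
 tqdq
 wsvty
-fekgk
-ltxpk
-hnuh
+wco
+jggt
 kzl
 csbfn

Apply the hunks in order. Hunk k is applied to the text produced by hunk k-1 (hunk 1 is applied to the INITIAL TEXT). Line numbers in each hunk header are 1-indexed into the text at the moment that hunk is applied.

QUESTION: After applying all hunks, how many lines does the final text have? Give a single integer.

Hunk 1: at line 2 remove [ftygf,ekni,rxzd] add [tqdq,wsvty,rrds] -> 10 lines: qyfs jjh ucuxw tqdq wsvty rrds tmedn fpt bdmoi csbfn
Hunk 2: at line 8 remove [bdmoi] add [ltxpk,hnuh,kzl] -> 12 lines: qyfs jjh ucuxw tqdq wsvty rrds tmedn fpt ltxpk hnuh kzl csbfn
Hunk 3: at line 4 remove [rrds,tmedn,fpt] add [fekgk] -> 10 lines: qyfs jjh ucuxw tqdq wsvty fekgk ltxpk hnuh kzl csbfn
Hunk 4: at line 4 remove [fekgk,ltxpk,hnuh] add [wco,jggt] -> 9 lines: qyfs jjh ucuxw tqdq wsvty wco jggt kzl csbfn
Final line count: 9

Answer: 9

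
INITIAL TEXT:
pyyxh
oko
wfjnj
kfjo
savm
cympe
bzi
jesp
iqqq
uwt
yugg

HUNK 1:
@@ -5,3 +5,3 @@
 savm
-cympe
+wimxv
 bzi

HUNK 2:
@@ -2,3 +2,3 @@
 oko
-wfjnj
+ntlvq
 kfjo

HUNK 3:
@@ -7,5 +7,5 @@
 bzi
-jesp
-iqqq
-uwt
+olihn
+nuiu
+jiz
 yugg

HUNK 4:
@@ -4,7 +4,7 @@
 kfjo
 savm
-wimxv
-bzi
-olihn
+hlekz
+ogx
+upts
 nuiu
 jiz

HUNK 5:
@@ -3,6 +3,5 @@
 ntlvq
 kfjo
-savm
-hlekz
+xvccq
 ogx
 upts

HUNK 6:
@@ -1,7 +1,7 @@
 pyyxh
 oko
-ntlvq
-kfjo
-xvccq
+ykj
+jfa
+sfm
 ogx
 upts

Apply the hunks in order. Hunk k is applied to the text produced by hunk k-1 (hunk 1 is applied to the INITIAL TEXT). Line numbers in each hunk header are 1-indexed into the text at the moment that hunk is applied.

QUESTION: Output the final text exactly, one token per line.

Hunk 1: at line 5 remove [cympe] add [wimxv] -> 11 lines: pyyxh oko wfjnj kfjo savm wimxv bzi jesp iqqq uwt yugg
Hunk 2: at line 2 remove [wfjnj] add [ntlvq] -> 11 lines: pyyxh oko ntlvq kfjo savm wimxv bzi jesp iqqq uwt yugg
Hunk 3: at line 7 remove [jesp,iqqq,uwt] add [olihn,nuiu,jiz] -> 11 lines: pyyxh oko ntlvq kfjo savm wimxv bzi olihn nuiu jiz yugg
Hunk 4: at line 4 remove [wimxv,bzi,olihn] add [hlekz,ogx,upts] -> 11 lines: pyyxh oko ntlvq kfjo savm hlekz ogx upts nuiu jiz yugg
Hunk 5: at line 3 remove [savm,hlekz] add [xvccq] -> 10 lines: pyyxh oko ntlvq kfjo xvccq ogx upts nuiu jiz yugg
Hunk 6: at line 1 remove [ntlvq,kfjo,xvccq] add [ykj,jfa,sfm] -> 10 lines: pyyxh oko ykj jfa sfm ogx upts nuiu jiz yugg

Answer: pyyxh
oko
ykj
jfa
sfm
ogx
upts
nuiu
jiz
yugg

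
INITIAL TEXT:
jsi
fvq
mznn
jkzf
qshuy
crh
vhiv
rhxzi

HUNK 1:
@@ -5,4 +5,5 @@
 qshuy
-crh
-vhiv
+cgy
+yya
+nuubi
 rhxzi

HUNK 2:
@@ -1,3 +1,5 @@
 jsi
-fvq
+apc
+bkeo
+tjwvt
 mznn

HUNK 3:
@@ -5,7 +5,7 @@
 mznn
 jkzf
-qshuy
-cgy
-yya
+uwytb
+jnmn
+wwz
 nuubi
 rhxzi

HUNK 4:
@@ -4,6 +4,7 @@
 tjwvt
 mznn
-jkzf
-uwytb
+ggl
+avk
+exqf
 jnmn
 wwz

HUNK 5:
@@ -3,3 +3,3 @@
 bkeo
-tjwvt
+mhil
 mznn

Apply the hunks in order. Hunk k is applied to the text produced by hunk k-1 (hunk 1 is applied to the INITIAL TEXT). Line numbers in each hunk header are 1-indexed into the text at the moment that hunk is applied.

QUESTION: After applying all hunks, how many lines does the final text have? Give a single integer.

Answer: 12

Derivation:
Hunk 1: at line 5 remove [crh,vhiv] add [cgy,yya,nuubi] -> 9 lines: jsi fvq mznn jkzf qshuy cgy yya nuubi rhxzi
Hunk 2: at line 1 remove [fvq] add [apc,bkeo,tjwvt] -> 11 lines: jsi apc bkeo tjwvt mznn jkzf qshuy cgy yya nuubi rhxzi
Hunk 3: at line 5 remove [qshuy,cgy,yya] add [uwytb,jnmn,wwz] -> 11 lines: jsi apc bkeo tjwvt mznn jkzf uwytb jnmn wwz nuubi rhxzi
Hunk 4: at line 4 remove [jkzf,uwytb] add [ggl,avk,exqf] -> 12 lines: jsi apc bkeo tjwvt mznn ggl avk exqf jnmn wwz nuubi rhxzi
Hunk 5: at line 3 remove [tjwvt] add [mhil] -> 12 lines: jsi apc bkeo mhil mznn ggl avk exqf jnmn wwz nuubi rhxzi
Final line count: 12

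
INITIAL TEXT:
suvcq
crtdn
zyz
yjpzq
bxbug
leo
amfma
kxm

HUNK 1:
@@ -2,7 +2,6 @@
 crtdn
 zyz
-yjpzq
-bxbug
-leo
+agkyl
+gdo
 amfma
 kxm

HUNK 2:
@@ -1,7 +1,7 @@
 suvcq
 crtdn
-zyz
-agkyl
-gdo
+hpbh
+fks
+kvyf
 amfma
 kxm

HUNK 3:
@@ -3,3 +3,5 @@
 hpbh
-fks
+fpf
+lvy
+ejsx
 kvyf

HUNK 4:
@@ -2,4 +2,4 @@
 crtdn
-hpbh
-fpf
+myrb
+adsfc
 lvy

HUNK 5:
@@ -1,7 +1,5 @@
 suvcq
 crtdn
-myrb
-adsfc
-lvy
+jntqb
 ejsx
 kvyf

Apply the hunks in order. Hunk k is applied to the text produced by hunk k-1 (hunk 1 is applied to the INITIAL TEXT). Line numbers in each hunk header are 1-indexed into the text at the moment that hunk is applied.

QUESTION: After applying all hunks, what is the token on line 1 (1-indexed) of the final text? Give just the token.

Answer: suvcq

Derivation:
Hunk 1: at line 2 remove [yjpzq,bxbug,leo] add [agkyl,gdo] -> 7 lines: suvcq crtdn zyz agkyl gdo amfma kxm
Hunk 2: at line 1 remove [zyz,agkyl,gdo] add [hpbh,fks,kvyf] -> 7 lines: suvcq crtdn hpbh fks kvyf amfma kxm
Hunk 3: at line 3 remove [fks] add [fpf,lvy,ejsx] -> 9 lines: suvcq crtdn hpbh fpf lvy ejsx kvyf amfma kxm
Hunk 4: at line 2 remove [hpbh,fpf] add [myrb,adsfc] -> 9 lines: suvcq crtdn myrb adsfc lvy ejsx kvyf amfma kxm
Hunk 5: at line 1 remove [myrb,adsfc,lvy] add [jntqb] -> 7 lines: suvcq crtdn jntqb ejsx kvyf amfma kxm
Final line 1: suvcq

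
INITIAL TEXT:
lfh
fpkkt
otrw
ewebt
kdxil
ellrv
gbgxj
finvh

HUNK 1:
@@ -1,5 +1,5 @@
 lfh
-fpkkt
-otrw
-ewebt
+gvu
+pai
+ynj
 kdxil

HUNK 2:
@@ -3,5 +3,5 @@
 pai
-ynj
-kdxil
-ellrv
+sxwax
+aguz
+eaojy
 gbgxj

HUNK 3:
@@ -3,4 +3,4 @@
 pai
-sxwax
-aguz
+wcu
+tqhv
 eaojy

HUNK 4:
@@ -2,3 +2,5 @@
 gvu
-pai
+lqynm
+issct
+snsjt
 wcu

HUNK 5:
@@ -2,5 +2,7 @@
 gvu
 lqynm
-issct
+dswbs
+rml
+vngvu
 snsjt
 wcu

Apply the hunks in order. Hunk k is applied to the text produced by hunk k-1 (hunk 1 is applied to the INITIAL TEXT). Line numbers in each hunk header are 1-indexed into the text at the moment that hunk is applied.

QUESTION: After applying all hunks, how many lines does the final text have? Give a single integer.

Hunk 1: at line 1 remove [fpkkt,otrw,ewebt] add [gvu,pai,ynj] -> 8 lines: lfh gvu pai ynj kdxil ellrv gbgxj finvh
Hunk 2: at line 3 remove [ynj,kdxil,ellrv] add [sxwax,aguz,eaojy] -> 8 lines: lfh gvu pai sxwax aguz eaojy gbgxj finvh
Hunk 3: at line 3 remove [sxwax,aguz] add [wcu,tqhv] -> 8 lines: lfh gvu pai wcu tqhv eaojy gbgxj finvh
Hunk 4: at line 2 remove [pai] add [lqynm,issct,snsjt] -> 10 lines: lfh gvu lqynm issct snsjt wcu tqhv eaojy gbgxj finvh
Hunk 5: at line 2 remove [issct] add [dswbs,rml,vngvu] -> 12 lines: lfh gvu lqynm dswbs rml vngvu snsjt wcu tqhv eaojy gbgxj finvh
Final line count: 12

Answer: 12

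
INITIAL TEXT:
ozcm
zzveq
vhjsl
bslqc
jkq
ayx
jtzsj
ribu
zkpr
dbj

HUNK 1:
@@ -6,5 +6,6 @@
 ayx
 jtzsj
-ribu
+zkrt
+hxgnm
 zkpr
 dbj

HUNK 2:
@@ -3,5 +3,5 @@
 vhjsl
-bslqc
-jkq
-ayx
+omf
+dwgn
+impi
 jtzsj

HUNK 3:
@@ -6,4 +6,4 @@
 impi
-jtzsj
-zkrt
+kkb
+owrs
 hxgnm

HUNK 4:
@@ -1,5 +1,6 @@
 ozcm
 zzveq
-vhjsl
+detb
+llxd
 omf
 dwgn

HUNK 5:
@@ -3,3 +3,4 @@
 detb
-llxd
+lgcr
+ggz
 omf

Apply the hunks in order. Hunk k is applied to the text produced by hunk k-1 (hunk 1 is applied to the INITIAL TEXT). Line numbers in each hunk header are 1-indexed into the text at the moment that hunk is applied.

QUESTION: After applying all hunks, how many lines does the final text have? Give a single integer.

Hunk 1: at line 6 remove [ribu] add [zkrt,hxgnm] -> 11 lines: ozcm zzveq vhjsl bslqc jkq ayx jtzsj zkrt hxgnm zkpr dbj
Hunk 2: at line 3 remove [bslqc,jkq,ayx] add [omf,dwgn,impi] -> 11 lines: ozcm zzveq vhjsl omf dwgn impi jtzsj zkrt hxgnm zkpr dbj
Hunk 3: at line 6 remove [jtzsj,zkrt] add [kkb,owrs] -> 11 lines: ozcm zzveq vhjsl omf dwgn impi kkb owrs hxgnm zkpr dbj
Hunk 4: at line 1 remove [vhjsl] add [detb,llxd] -> 12 lines: ozcm zzveq detb llxd omf dwgn impi kkb owrs hxgnm zkpr dbj
Hunk 5: at line 3 remove [llxd] add [lgcr,ggz] -> 13 lines: ozcm zzveq detb lgcr ggz omf dwgn impi kkb owrs hxgnm zkpr dbj
Final line count: 13

Answer: 13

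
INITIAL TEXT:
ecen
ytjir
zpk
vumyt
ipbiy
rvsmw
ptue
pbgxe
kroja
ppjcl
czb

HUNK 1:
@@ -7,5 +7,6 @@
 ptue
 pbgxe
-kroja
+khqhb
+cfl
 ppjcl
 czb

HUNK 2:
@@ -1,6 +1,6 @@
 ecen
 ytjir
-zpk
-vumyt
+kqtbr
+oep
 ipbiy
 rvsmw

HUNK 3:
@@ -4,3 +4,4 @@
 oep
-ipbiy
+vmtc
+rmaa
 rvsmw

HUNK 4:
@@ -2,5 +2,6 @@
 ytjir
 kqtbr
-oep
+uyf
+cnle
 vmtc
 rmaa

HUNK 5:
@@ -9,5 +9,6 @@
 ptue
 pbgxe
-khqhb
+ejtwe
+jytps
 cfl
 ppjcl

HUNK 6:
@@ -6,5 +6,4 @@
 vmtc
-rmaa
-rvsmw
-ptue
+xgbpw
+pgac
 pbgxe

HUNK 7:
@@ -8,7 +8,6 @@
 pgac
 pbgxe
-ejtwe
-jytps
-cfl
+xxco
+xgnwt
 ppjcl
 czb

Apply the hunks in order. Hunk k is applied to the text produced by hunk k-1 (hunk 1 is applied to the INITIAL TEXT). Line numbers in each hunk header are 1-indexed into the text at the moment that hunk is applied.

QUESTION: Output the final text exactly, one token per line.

Answer: ecen
ytjir
kqtbr
uyf
cnle
vmtc
xgbpw
pgac
pbgxe
xxco
xgnwt
ppjcl
czb

Derivation:
Hunk 1: at line 7 remove [kroja] add [khqhb,cfl] -> 12 lines: ecen ytjir zpk vumyt ipbiy rvsmw ptue pbgxe khqhb cfl ppjcl czb
Hunk 2: at line 1 remove [zpk,vumyt] add [kqtbr,oep] -> 12 lines: ecen ytjir kqtbr oep ipbiy rvsmw ptue pbgxe khqhb cfl ppjcl czb
Hunk 3: at line 4 remove [ipbiy] add [vmtc,rmaa] -> 13 lines: ecen ytjir kqtbr oep vmtc rmaa rvsmw ptue pbgxe khqhb cfl ppjcl czb
Hunk 4: at line 2 remove [oep] add [uyf,cnle] -> 14 lines: ecen ytjir kqtbr uyf cnle vmtc rmaa rvsmw ptue pbgxe khqhb cfl ppjcl czb
Hunk 5: at line 9 remove [khqhb] add [ejtwe,jytps] -> 15 lines: ecen ytjir kqtbr uyf cnle vmtc rmaa rvsmw ptue pbgxe ejtwe jytps cfl ppjcl czb
Hunk 6: at line 6 remove [rmaa,rvsmw,ptue] add [xgbpw,pgac] -> 14 lines: ecen ytjir kqtbr uyf cnle vmtc xgbpw pgac pbgxe ejtwe jytps cfl ppjcl czb
Hunk 7: at line 8 remove [ejtwe,jytps,cfl] add [xxco,xgnwt] -> 13 lines: ecen ytjir kqtbr uyf cnle vmtc xgbpw pgac pbgxe xxco xgnwt ppjcl czb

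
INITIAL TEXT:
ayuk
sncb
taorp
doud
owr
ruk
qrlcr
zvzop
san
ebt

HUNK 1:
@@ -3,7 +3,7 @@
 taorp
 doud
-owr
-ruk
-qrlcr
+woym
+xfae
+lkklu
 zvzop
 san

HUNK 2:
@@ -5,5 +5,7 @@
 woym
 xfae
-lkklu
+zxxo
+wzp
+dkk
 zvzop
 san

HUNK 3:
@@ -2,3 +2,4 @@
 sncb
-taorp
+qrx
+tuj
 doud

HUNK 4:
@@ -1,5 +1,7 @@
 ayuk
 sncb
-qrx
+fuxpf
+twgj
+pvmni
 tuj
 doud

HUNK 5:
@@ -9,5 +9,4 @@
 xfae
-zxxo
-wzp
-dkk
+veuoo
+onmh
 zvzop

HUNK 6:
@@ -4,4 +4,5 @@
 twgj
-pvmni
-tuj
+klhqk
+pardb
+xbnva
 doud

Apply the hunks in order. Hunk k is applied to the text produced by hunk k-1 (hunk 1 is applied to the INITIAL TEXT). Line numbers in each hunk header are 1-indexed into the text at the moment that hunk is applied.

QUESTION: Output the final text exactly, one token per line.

Answer: ayuk
sncb
fuxpf
twgj
klhqk
pardb
xbnva
doud
woym
xfae
veuoo
onmh
zvzop
san
ebt

Derivation:
Hunk 1: at line 3 remove [owr,ruk,qrlcr] add [woym,xfae,lkklu] -> 10 lines: ayuk sncb taorp doud woym xfae lkklu zvzop san ebt
Hunk 2: at line 5 remove [lkklu] add [zxxo,wzp,dkk] -> 12 lines: ayuk sncb taorp doud woym xfae zxxo wzp dkk zvzop san ebt
Hunk 3: at line 2 remove [taorp] add [qrx,tuj] -> 13 lines: ayuk sncb qrx tuj doud woym xfae zxxo wzp dkk zvzop san ebt
Hunk 4: at line 1 remove [qrx] add [fuxpf,twgj,pvmni] -> 15 lines: ayuk sncb fuxpf twgj pvmni tuj doud woym xfae zxxo wzp dkk zvzop san ebt
Hunk 5: at line 9 remove [zxxo,wzp,dkk] add [veuoo,onmh] -> 14 lines: ayuk sncb fuxpf twgj pvmni tuj doud woym xfae veuoo onmh zvzop san ebt
Hunk 6: at line 4 remove [pvmni,tuj] add [klhqk,pardb,xbnva] -> 15 lines: ayuk sncb fuxpf twgj klhqk pardb xbnva doud woym xfae veuoo onmh zvzop san ebt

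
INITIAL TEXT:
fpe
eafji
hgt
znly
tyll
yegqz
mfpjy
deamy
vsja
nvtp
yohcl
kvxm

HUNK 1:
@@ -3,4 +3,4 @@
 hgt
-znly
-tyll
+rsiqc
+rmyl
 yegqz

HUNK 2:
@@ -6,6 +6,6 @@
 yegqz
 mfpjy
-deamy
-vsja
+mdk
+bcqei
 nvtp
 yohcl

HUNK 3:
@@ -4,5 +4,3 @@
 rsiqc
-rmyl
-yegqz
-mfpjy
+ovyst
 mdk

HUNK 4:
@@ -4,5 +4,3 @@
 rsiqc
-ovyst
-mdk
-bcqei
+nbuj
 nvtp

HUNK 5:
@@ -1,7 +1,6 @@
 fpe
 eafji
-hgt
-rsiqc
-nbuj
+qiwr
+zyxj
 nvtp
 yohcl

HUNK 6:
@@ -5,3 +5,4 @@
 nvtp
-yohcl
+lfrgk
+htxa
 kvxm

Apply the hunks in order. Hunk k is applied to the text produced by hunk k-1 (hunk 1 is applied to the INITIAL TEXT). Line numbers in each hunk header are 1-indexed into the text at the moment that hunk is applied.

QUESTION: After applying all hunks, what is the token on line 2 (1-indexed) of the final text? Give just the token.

Answer: eafji

Derivation:
Hunk 1: at line 3 remove [znly,tyll] add [rsiqc,rmyl] -> 12 lines: fpe eafji hgt rsiqc rmyl yegqz mfpjy deamy vsja nvtp yohcl kvxm
Hunk 2: at line 6 remove [deamy,vsja] add [mdk,bcqei] -> 12 lines: fpe eafji hgt rsiqc rmyl yegqz mfpjy mdk bcqei nvtp yohcl kvxm
Hunk 3: at line 4 remove [rmyl,yegqz,mfpjy] add [ovyst] -> 10 lines: fpe eafji hgt rsiqc ovyst mdk bcqei nvtp yohcl kvxm
Hunk 4: at line 4 remove [ovyst,mdk,bcqei] add [nbuj] -> 8 lines: fpe eafji hgt rsiqc nbuj nvtp yohcl kvxm
Hunk 5: at line 1 remove [hgt,rsiqc,nbuj] add [qiwr,zyxj] -> 7 lines: fpe eafji qiwr zyxj nvtp yohcl kvxm
Hunk 6: at line 5 remove [yohcl] add [lfrgk,htxa] -> 8 lines: fpe eafji qiwr zyxj nvtp lfrgk htxa kvxm
Final line 2: eafji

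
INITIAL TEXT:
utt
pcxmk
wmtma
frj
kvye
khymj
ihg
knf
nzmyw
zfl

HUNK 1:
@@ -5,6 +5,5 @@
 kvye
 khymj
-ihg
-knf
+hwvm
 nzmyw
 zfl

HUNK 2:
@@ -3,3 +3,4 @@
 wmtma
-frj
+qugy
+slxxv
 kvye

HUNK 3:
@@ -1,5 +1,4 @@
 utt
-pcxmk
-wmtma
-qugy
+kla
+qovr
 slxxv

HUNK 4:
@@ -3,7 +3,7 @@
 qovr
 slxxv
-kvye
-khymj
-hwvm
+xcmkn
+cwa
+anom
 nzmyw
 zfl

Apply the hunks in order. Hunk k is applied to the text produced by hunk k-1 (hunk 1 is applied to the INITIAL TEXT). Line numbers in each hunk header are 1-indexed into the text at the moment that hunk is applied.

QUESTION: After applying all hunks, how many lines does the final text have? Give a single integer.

Answer: 9

Derivation:
Hunk 1: at line 5 remove [ihg,knf] add [hwvm] -> 9 lines: utt pcxmk wmtma frj kvye khymj hwvm nzmyw zfl
Hunk 2: at line 3 remove [frj] add [qugy,slxxv] -> 10 lines: utt pcxmk wmtma qugy slxxv kvye khymj hwvm nzmyw zfl
Hunk 3: at line 1 remove [pcxmk,wmtma,qugy] add [kla,qovr] -> 9 lines: utt kla qovr slxxv kvye khymj hwvm nzmyw zfl
Hunk 4: at line 3 remove [kvye,khymj,hwvm] add [xcmkn,cwa,anom] -> 9 lines: utt kla qovr slxxv xcmkn cwa anom nzmyw zfl
Final line count: 9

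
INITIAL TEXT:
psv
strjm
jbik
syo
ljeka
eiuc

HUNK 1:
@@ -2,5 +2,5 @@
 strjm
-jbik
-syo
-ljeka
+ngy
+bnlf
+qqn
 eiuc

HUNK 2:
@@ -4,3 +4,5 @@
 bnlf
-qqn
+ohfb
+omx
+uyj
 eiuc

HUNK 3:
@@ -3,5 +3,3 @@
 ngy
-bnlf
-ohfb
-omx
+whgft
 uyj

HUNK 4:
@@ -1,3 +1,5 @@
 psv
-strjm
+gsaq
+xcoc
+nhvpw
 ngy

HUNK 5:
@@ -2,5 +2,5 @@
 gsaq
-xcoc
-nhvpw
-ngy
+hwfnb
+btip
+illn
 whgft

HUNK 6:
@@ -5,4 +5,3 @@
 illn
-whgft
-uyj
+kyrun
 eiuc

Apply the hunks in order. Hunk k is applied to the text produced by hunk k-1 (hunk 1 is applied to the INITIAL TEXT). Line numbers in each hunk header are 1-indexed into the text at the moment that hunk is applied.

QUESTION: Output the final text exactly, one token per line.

Hunk 1: at line 2 remove [jbik,syo,ljeka] add [ngy,bnlf,qqn] -> 6 lines: psv strjm ngy bnlf qqn eiuc
Hunk 2: at line 4 remove [qqn] add [ohfb,omx,uyj] -> 8 lines: psv strjm ngy bnlf ohfb omx uyj eiuc
Hunk 3: at line 3 remove [bnlf,ohfb,omx] add [whgft] -> 6 lines: psv strjm ngy whgft uyj eiuc
Hunk 4: at line 1 remove [strjm] add [gsaq,xcoc,nhvpw] -> 8 lines: psv gsaq xcoc nhvpw ngy whgft uyj eiuc
Hunk 5: at line 2 remove [xcoc,nhvpw,ngy] add [hwfnb,btip,illn] -> 8 lines: psv gsaq hwfnb btip illn whgft uyj eiuc
Hunk 6: at line 5 remove [whgft,uyj] add [kyrun] -> 7 lines: psv gsaq hwfnb btip illn kyrun eiuc

Answer: psv
gsaq
hwfnb
btip
illn
kyrun
eiuc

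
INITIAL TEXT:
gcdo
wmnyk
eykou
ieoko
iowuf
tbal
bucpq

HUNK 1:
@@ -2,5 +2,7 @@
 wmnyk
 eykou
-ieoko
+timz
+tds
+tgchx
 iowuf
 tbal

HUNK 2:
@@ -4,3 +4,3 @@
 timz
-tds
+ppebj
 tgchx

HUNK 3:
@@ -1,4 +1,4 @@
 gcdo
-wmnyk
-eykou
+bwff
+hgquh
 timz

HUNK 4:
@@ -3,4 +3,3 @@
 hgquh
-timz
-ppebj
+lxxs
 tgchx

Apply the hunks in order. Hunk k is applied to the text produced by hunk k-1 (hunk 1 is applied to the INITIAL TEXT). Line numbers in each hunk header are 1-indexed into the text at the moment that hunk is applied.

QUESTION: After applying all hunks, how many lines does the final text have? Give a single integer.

Hunk 1: at line 2 remove [ieoko] add [timz,tds,tgchx] -> 9 lines: gcdo wmnyk eykou timz tds tgchx iowuf tbal bucpq
Hunk 2: at line 4 remove [tds] add [ppebj] -> 9 lines: gcdo wmnyk eykou timz ppebj tgchx iowuf tbal bucpq
Hunk 3: at line 1 remove [wmnyk,eykou] add [bwff,hgquh] -> 9 lines: gcdo bwff hgquh timz ppebj tgchx iowuf tbal bucpq
Hunk 4: at line 3 remove [timz,ppebj] add [lxxs] -> 8 lines: gcdo bwff hgquh lxxs tgchx iowuf tbal bucpq
Final line count: 8

Answer: 8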